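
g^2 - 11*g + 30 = (g - 6)*(g - 5)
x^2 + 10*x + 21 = (x + 3)*(x + 7)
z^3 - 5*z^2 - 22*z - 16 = (z - 8)*(z + 1)*(z + 2)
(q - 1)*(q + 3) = q^2 + 2*q - 3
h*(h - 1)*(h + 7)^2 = h^4 + 13*h^3 + 35*h^2 - 49*h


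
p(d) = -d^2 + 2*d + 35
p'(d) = 2 - 2*d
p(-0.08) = 34.83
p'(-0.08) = 2.16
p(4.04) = 26.76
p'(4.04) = -6.08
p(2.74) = 32.97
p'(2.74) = -3.48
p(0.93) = 36.00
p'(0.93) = 0.14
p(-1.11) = 31.55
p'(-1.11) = 4.22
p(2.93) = 32.28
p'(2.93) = -3.86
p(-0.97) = 32.12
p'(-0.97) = 3.94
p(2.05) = 34.90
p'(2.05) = -2.10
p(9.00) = -28.00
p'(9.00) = -16.00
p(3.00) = 32.00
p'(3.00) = -4.00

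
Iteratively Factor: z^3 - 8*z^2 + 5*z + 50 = (z - 5)*(z^2 - 3*z - 10) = (z - 5)*(z + 2)*(z - 5)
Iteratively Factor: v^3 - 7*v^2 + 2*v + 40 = (v + 2)*(v^2 - 9*v + 20) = (v - 4)*(v + 2)*(v - 5)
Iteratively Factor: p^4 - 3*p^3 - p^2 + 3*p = (p - 1)*(p^3 - 2*p^2 - 3*p) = p*(p - 1)*(p^2 - 2*p - 3) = p*(p - 3)*(p - 1)*(p + 1)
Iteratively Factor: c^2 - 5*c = (c - 5)*(c)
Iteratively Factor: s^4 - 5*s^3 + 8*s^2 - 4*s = (s - 2)*(s^3 - 3*s^2 + 2*s) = s*(s - 2)*(s^2 - 3*s + 2) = s*(s - 2)^2*(s - 1)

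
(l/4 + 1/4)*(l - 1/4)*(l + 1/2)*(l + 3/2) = l^4/4 + 11*l^3/16 + l^2/2 + l/64 - 3/64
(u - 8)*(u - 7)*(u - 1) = u^3 - 16*u^2 + 71*u - 56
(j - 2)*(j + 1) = j^2 - j - 2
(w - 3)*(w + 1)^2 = w^3 - w^2 - 5*w - 3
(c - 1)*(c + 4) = c^2 + 3*c - 4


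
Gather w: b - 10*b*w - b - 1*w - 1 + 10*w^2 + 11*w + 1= 10*w^2 + w*(10 - 10*b)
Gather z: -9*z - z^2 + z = -z^2 - 8*z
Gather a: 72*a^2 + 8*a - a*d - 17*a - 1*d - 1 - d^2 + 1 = 72*a^2 + a*(-d - 9) - d^2 - d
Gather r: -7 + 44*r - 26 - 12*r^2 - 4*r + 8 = -12*r^2 + 40*r - 25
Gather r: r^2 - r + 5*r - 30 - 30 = r^2 + 4*r - 60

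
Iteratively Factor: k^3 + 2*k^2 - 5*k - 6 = (k + 3)*(k^2 - k - 2) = (k + 1)*(k + 3)*(k - 2)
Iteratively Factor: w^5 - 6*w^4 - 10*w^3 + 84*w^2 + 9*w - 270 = (w + 2)*(w^4 - 8*w^3 + 6*w^2 + 72*w - 135) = (w + 2)*(w + 3)*(w^3 - 11*w^2 + 39*w - 45) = (w - 3)*(w + 2)*(w + 3)*(w^2 - 8*w + 15) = (w - 5)*(w - 3)*(w + 2)*(w + 3)*(w - 3)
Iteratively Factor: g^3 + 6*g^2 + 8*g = (g + 2)*(g^2 + 4*g) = g*(g + 2)*(g + 4)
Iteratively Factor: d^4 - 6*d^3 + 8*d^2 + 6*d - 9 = (d - 3)*(d^3 - 3*d^2 - d + 3) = (d - 3)^2*(d^2 - 1) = (d - 3)^2*(d + 1)*(d - 1)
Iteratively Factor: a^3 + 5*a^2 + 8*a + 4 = (a + 2)*(a^2 + 3*a + 2) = (a + 2)^2*(a + 1)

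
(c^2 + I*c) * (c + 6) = c^3 + 6*c^2 + I*c^2 + 6*I*c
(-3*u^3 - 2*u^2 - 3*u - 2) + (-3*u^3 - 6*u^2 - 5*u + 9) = -6*u^3 - 8*u^2 - 8*u + 7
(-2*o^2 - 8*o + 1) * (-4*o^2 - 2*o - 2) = 8*o^4 + 36*o^3 + 16*o^2 + 14*o - 2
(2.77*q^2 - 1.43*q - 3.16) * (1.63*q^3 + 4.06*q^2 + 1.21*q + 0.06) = 4.5151*q^5 + 8.9153*q^4 - 7.6049*q^3 - 14.3937*q^2 - 3.9094*q - 0.1896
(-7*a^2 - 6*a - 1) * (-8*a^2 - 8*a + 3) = 56*a^4 + 104*a^3 + 35*a^2 - 10*a - 3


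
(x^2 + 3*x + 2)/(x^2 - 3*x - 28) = (x^2 + 3*x + 2)/(x^2 - 3*x - 28)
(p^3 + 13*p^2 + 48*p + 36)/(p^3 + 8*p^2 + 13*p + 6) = (p + 6)/(p + 1)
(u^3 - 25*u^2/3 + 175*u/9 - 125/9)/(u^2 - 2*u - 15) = (9*u^2 - 30*u + 25)/(9*(u + 3))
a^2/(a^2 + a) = a/(a + 1)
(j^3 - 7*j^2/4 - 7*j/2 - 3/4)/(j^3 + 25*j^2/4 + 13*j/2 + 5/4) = (j - 3)/(j + 5)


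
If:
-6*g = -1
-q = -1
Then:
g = 1/6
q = 1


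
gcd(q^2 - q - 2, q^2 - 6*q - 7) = q + 1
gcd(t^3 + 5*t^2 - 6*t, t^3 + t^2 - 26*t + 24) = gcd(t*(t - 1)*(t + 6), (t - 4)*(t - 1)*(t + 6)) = t^2 + 5*t - 6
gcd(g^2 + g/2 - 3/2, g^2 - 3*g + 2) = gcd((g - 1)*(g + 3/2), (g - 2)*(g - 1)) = g - 1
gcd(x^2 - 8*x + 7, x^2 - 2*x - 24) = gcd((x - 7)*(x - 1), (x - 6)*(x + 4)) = 1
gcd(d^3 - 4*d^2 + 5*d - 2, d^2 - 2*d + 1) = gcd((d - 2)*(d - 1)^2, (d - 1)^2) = d^2 - 2*d + 1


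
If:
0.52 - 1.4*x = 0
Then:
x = 0.37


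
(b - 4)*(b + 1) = b^2 - 3*b - 4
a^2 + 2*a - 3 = (a - 1)*(a + 3)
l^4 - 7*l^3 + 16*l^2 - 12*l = l*(l - 3)*(l - 2)^2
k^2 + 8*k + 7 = (k + 1)*(k + 7)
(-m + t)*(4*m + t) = -4*m^2 + 3*m*t + t^2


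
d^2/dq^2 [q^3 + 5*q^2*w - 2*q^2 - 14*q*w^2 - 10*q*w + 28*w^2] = 6*q + 10*w - 4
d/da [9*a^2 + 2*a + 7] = 18*a + 2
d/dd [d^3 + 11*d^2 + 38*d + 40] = 3*d^2 + 22*d + 38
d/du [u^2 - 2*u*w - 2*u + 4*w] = 2*u - 2*w - 2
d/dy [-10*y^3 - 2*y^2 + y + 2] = -30*y^2 - 4*y + 1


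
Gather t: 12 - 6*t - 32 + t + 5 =-5*t - 15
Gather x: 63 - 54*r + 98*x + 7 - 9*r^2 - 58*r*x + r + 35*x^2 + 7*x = -9*r^2 - 53*r + 35*x^2 + x*(105 - 58*r) + 70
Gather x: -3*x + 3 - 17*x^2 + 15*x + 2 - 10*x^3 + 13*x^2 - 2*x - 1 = -10*x^3 - 4*x^2 + 10*x + 4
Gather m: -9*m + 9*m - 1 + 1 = 0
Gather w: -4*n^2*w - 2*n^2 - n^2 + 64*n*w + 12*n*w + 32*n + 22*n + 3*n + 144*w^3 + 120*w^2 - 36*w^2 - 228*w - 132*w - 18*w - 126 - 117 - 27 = -3*n^2 + 57*n + 144*w^3 + 84*w^2 + w*(-4*n^2 + 76*n - 378) - 270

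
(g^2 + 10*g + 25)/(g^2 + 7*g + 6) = (g^2 + 10*g + 25)/(g^2 + 7*g + 6)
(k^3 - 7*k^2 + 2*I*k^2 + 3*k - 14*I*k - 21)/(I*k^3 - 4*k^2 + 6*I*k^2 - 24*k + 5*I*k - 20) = (-I*k^3 + k^2*(2 + 7*I) + k*(-14 - 3*I) + 21*I)/(k^3 + k^2*(6 + 4*I) + k*(5 + 24*I) + 20*I)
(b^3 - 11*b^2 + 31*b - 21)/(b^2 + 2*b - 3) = (b^2 - 10*b + 21)/(b + 3)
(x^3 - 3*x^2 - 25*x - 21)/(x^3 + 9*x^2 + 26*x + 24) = (x^2 - 6*x - 7)/(x^2 + 6*x + 8)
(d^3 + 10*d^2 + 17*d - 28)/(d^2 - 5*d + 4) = (d^2 + 11*d + 28)/(d - 4)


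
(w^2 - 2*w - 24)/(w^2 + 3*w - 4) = (w - 6)/(w - 1)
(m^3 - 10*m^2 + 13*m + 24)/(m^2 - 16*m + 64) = (m^2 - 2*m - 3)/(m - 8)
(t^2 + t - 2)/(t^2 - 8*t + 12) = (t^2 + t - 2)/(t^2 - 8*t + 12)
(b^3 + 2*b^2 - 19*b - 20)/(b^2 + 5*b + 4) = (b^2 + b - 20)/(b + 4)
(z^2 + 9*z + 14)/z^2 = 1 + 9/z + 14/z^2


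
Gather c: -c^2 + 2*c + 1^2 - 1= -c^2 + 2*c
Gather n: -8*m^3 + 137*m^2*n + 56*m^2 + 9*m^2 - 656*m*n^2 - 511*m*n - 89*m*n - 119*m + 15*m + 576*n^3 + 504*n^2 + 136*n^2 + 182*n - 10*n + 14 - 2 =-8*m^3 + 65*m^2 - 104*m + 576*n^3 + n^2*(640 - 656*m) + n*(137*m^2 - 600*m + 172) + 12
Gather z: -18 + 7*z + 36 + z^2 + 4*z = z^2 + 11*z + 18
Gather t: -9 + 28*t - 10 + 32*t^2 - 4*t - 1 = 32*t^2 + 24*t - 20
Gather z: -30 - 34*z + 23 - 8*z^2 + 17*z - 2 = -8*z^2 - 17*z - 9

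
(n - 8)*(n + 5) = n^2 - 3*n - 40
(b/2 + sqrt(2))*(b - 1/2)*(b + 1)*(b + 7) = b^4/2 + sqrt(2)*b^3 + 15*b^3/4 + 3*b^2/2 + 15*sqrt(2)*b^2/2 - 7*b/4 + 3*sqrt(2)*b - 7*sqrt(2)/2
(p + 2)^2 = p^2 + 4*p + 4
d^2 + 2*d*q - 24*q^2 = (d - 4*q)*(d + 6*q)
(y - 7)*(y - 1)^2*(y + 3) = y^4 - 6*y^3 - 12*y^2 + 38*y - 21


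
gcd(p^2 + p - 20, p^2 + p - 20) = p^2 + p - 20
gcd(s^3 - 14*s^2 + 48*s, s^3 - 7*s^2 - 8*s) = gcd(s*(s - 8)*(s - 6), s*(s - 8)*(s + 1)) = s^2 - 8*s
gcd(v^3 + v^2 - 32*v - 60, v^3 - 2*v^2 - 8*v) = v + 2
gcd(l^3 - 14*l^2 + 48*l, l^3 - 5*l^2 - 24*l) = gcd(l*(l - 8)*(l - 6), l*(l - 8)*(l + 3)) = l^2 - 8*l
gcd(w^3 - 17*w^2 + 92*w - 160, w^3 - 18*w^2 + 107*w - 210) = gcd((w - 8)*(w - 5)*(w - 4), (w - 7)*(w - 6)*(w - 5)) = w - 5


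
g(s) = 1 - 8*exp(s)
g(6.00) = -3226.43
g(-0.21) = -5.48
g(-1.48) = -0.82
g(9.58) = -115778.35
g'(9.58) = -115779.35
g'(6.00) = -3227.43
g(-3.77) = 0.82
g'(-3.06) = -0.38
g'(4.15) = -507.47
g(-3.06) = 0.62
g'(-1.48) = -1.82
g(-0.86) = -2.39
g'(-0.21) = -6.48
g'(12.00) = -1302038.33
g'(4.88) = -1053.05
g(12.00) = -1302037.33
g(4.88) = -1052.05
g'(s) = -8*exp(s)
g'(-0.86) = -3.39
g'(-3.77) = -0.18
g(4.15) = -506.47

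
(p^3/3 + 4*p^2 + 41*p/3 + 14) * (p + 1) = p^4/3 + 13*p^3/3 + 53*p^2/3 + 83*p/3 + 14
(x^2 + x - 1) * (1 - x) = -x^3 + 2*x - 1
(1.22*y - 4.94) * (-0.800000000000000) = 3.952 - 0.976*y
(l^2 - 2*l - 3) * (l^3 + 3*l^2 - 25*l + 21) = l^5 + l^4 - 34*l^3 + 62*l^2 + 33*l - 63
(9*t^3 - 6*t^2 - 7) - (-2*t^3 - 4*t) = 11*t^3 - 6*t^2 + 4*t - 7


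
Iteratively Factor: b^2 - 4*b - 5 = (b + 1)*(b - 5)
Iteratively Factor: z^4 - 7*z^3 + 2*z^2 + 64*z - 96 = (z + 3)*(z^3 - 10*z^2 + 32*z - 32) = (z - 2)*(z + 3)*(z^2 - 8*z + 16) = (z - 4)*(z - 2)*(z + 3)*(z - 4)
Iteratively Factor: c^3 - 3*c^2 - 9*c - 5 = (c - 5)*(c^2 + 2*c + 1) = (c - 5)*(c + 1)*(c + 1)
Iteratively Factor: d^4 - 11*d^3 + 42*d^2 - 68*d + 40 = (d - 2)*(d^3 - 9*d^2 + 24*d - 20) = (d - 2)^2*(d^2 - 7*d + 10) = (d - 2)^3*(d - 5)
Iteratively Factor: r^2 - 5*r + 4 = (r - 4)*(r - 1)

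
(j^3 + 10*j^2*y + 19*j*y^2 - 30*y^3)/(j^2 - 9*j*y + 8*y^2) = (-j^2 - 11*j*y - 30*y^2)/(-j + 8*y)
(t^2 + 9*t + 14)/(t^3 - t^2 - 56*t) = (t + 2)/(t*(t - 8))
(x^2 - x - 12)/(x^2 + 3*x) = (x - 4)/x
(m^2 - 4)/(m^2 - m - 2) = (m + 2)/(m + 1)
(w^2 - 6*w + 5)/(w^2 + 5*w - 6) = (w - 5)/(w + 6)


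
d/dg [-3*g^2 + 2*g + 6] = 2 - 6*g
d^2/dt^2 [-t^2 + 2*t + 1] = -2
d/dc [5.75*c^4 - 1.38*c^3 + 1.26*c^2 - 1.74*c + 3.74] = 23.0*c^3 - 4.14*c^2 + 2.52*c - 1.74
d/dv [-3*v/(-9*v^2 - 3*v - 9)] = (3*v^2 - v*(6*v + 1) + v + 3)/(3*v^2 + v + 3)^2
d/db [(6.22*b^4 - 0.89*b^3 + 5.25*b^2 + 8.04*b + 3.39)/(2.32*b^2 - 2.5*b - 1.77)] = (28.8608*b^5 - 48.7148*b^4 - 39.5876*b^3 - 27.0519*b^2 - 34.3146*b - 5.7558)/(5.3824*b^4 - 11.6*b^3 - 1.9628*b^2 + 8.85*b + 3.1329)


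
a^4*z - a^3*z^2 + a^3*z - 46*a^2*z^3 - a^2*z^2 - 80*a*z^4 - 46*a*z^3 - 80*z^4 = (a - 8*z)*(a + 2*z)*(a + 5*z)*(a*z + z)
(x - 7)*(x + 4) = x^2 - 3*x - 28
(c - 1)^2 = c^2 - 2*c + 1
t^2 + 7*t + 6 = (t + 1)*(t + 6)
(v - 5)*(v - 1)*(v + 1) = v^3 - 5*v^2 - v + 5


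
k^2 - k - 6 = (k - 3)*(k + 2)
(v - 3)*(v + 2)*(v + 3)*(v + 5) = v^4 + 7*v^3 + v^2 - 63*v - 90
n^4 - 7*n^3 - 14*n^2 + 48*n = n*(n - 8)*(n - 2)*(n + 3)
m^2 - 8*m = m*(m - 8)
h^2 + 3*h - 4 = (h - 1)*(h + 4)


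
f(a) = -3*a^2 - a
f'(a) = -6*a - 1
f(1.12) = -4.88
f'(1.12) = -7.72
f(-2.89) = -22.17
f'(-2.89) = 16.34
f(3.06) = -31.15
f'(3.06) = -19.36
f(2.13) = -15.74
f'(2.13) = -13.78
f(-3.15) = -26.62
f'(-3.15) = 17.90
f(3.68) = -44.31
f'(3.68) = -23.08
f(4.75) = -72.44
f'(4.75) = -29.50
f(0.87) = -3.14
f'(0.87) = -6.22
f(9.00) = -252.00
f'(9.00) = -55.00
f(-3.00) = -24.00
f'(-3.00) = 17.00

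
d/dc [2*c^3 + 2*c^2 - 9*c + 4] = 6*c^2 + 4*c - 9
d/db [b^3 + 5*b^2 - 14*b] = 3*b^2 + 10*b - 14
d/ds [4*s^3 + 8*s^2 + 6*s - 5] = 12*s^2 + 16*s + 6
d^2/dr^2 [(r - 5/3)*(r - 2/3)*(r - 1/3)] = 6*r - 16/3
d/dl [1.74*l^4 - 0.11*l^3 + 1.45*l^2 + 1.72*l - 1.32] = 6.96*l^3 - 0.33*l^2 + 2.9*l + 1.72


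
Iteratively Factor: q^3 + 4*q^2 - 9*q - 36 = (q + 4)*(q^2 - 9) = (q - 3)*(q + 4)*(q + 3)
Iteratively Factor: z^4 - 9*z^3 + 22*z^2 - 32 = (z - 4)*(z^3 - 5*z^2 + 2*z + 8) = (z - 4)^2*(z^2 - z - 2) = (z - 4)^2*(z + 1)*(z - 2)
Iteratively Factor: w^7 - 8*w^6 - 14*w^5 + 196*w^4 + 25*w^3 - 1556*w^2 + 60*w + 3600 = (w - 5)*(w^6 - 3*w^5 - 29*w^4 + 51*w^3 + 280*w^2 - 156*w - 720) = (w - 5)*(w + 3)*(w^5 - 6*w^4 - 11*w^3 + 84*w^2 + 28*w - 240) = (w - 5)*(w + 3)^2*(w^4 - 9*w^3 + 16*w^2 + 36*w - 80) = (w - 5)*(w - 4)*(w + 3)^2*(w^3 - 5*w^2 - 4*w + 20) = (w - 5)^2*(w - 4)*(w + 3)^2*(w^2 - 4) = (w - 5)^2*(w - 4)*(w + 2)*(w + 3)^2*(w - 2)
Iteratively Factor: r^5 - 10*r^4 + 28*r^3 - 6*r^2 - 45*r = (r - 3)*(r^4 - 7*r^3 + 7*r^2 + 15*r) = r*(r - 3)*(r^3 - 7*r^2 + 7*r + 15) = r*(r - 3)*(r + 1)*(r^2 - 8*r + 15) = r*(r - 3)^2*(r + 1)*(r - 5)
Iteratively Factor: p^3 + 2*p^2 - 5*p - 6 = (p + 3)*(p^2 - p - 2) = (p + 1)*(p + 3)*(p - 2)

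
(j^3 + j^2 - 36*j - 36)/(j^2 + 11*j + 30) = (j^2 - 5*j - 6)/(j + 5)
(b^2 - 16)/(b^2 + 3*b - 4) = (b - 4)/(b - 1)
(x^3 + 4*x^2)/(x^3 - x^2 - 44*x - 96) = x^2/(x^2 - 5*x - 24)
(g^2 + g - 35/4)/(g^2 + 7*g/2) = (g - 5/2)/g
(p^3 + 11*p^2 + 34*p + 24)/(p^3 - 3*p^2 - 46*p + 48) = (p^2 + 5*p + 4)/(p^2 - 9*p + 8)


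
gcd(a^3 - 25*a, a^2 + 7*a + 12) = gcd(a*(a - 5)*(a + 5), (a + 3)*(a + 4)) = 1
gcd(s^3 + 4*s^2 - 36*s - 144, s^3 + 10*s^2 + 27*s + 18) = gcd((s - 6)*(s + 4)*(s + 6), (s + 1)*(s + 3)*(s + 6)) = s + 6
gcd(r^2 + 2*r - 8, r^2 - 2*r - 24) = r + 4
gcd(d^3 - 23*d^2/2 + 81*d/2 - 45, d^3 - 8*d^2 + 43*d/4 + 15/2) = d^2 - 17*d/2 + 15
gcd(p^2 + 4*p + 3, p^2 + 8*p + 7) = p + 1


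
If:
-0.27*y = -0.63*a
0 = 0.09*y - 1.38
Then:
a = 6.57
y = 15.33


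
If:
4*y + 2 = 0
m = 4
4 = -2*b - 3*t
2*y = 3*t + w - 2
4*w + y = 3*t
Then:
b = -47/20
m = 4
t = 7/30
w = 3/10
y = -1/2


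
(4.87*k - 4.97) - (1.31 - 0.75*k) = 5.62*k - 6.28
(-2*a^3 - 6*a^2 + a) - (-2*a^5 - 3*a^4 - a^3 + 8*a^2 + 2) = 2*a^5 + 3*a^4 - a^3 - 14*a^2 + a - 2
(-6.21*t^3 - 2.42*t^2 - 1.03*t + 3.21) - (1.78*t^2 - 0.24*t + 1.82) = -6.21*t^3 - 4.2*t^2 - 0.79*t + 1.39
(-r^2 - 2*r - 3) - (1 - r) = -r^2 - r - 4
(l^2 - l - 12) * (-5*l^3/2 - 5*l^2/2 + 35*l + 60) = -5*l^5/2 + 135*l^3/2 + 55*l^2 - 480*l - 720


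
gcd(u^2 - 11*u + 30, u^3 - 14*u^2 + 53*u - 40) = u - 5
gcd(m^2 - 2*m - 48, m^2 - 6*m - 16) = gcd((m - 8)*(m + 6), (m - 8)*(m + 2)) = m - 8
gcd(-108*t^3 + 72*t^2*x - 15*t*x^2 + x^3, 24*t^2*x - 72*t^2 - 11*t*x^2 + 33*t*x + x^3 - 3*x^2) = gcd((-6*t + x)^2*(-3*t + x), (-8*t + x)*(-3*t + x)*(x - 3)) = -3*t + x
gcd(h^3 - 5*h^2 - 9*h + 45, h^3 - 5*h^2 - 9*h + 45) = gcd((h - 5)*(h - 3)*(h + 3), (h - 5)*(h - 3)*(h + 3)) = h^3 - 5*h^2 - 9*h + 45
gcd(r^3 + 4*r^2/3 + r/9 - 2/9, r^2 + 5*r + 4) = r + 1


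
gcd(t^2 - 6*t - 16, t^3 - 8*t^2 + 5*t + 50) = t + 2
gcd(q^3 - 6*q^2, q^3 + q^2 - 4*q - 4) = 1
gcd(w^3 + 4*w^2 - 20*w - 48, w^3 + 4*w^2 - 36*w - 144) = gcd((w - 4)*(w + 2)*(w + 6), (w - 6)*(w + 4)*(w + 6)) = w + 6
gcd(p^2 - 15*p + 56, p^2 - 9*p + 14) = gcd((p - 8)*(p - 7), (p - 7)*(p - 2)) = p - 7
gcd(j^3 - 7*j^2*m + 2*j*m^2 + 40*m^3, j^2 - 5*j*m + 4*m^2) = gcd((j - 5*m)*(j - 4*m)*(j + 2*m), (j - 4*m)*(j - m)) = j - 4*m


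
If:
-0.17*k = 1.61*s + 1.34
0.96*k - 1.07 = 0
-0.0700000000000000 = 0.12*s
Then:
No Solution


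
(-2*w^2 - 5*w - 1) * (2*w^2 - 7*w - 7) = -4*w^4 + 4*w^3 + 47*w^2 + 42*w + 7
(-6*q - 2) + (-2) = -6*q - 4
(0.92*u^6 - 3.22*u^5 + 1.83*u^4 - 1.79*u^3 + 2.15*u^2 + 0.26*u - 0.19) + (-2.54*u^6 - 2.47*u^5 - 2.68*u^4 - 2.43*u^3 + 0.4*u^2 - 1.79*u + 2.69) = -1.62*u^6 - 5.69*u^5 - 0.85*u^4 - 4.22*u^3 + 2.55*u^2 - 1.53*u + 2.5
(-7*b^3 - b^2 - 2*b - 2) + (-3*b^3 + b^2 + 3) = -10*b^3 - 2*b + 1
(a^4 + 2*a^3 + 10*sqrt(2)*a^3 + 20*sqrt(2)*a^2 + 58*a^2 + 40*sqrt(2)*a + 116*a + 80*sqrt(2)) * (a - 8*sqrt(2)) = a^5 + 2*a^4 + 2*sqrt(2)*a^4 - 102*a^3 + 4*sqrt(2)*a^3 - 424*sqrt(2)*a^2 - 204*a^2 - 848*sqrt(2)*a - 640*a - 1280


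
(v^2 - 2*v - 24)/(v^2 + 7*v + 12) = (v - 6)/(v + 3)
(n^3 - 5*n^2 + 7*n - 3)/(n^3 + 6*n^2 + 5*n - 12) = (n^2 - 4*n + 3)/(n^2 + 7*n + 12)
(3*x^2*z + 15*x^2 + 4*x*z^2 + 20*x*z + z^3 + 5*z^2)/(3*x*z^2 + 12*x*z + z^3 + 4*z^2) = (x*z + 5*x + z^2 + 5*z)/(z*(z + 4))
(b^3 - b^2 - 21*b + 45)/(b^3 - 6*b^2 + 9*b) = (b + 5)/b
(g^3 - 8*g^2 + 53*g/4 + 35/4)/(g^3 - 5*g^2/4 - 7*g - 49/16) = 4*(g - 5)/(4*g + 7)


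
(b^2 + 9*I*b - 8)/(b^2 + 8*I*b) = (b + I)/b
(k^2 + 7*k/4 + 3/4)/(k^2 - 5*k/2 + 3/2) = (4*k^2 + 7*k + 3)/(2*(2*k^2 - 5*k + 3))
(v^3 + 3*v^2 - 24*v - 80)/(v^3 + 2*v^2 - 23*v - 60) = (v + 4)/(v + 3)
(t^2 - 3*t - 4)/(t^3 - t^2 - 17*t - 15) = (t - 4)/(t^2 - 2*t - 15)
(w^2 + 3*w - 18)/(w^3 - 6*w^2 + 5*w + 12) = (w + 6)/(w^2 - 3*w - 4)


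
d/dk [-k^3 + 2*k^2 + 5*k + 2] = -3*k^2 + 4*k + 5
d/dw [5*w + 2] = 5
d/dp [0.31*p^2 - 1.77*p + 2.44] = 0.62*p - 1.77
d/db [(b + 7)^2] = 2*b + 14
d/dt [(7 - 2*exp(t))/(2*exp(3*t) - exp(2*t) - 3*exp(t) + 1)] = (-(2*exp(t) - 7)*(-6*exp(2*t) + 2*exp(t) + 3) - 4*exp(3*t) + 2*exp(2*t) + 6*exp(t) - 2)*exp(t)/(2*exp(3*t) - exp(2*t) - 3*exp(t) + 1)^2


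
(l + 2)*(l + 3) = l^2 + 5*l + 6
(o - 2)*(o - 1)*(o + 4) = o^3 + o^2 - 10*o + 8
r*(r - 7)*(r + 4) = r^3 - 3*r^2 - 28*r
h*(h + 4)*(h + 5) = h^3 + 9*h^2 + 20*h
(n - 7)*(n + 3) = n^2 - 4*n - 21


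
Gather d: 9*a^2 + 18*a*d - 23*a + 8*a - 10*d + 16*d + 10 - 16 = 9*a^2 - 15*a + d*(18*a + 6) - 6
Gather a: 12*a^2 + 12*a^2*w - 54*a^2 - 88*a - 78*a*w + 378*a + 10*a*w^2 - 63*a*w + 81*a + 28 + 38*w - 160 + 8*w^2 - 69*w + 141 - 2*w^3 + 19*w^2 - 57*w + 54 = a^2*(12*w - 42) + a*(10*w^2 - 141*w + 371) - 2*w^3 + 27*w^2 - 88*w + 63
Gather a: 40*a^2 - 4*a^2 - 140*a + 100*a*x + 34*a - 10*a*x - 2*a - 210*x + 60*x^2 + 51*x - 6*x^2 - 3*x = 36*a^2 + a*(90*x - 108) + 54*x^2 - 162*x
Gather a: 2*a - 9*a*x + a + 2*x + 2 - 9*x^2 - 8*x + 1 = a*(3 - 9*x) - 9*x^2 - 6*x + 3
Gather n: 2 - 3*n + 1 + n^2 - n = n^2 - 4*n + 3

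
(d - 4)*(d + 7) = d^2 + 3*d - 28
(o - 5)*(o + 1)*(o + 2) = o^3 - 2*o^2 - 13*o - 10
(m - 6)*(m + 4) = m^2 - 2*m - 24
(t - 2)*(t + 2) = t^2 - 4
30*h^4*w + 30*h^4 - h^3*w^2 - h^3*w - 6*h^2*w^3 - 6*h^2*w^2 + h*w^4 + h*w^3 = (-5*h + w)*(-3*h + w)*(2*h + w)*(h*w + h)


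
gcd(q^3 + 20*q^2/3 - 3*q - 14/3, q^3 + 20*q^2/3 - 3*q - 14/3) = q^3 + 20*q^2/3 - 3*q - 14/3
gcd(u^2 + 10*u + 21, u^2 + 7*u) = u + 7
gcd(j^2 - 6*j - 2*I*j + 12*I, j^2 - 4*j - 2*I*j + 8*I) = j - 2*I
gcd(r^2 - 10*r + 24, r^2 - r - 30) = r - 6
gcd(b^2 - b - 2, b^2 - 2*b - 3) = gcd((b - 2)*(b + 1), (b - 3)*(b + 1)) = b + 1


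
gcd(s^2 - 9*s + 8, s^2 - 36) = 1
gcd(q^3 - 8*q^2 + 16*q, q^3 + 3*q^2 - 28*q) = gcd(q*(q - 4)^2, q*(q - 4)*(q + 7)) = q^2 - 4*q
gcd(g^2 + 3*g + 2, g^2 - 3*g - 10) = g + 2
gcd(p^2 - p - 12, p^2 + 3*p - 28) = p - 4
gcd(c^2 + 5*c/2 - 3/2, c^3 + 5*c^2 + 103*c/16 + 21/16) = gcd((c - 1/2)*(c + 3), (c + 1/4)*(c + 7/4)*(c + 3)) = c + 3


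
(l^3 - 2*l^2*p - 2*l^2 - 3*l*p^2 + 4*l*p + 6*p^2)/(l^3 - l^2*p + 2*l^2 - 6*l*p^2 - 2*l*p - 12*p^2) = (l^2 + l*p - 2*l - 2*p)/(l^2 + 2*l*p + 2*l + 4*p)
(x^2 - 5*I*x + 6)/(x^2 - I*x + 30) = (x + I)/(x + 5*I)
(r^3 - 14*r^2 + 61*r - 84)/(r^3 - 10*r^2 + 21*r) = (r - 4)/r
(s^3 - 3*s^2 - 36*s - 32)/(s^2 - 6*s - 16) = (s^2 + 5*s + 4)/(s + 2)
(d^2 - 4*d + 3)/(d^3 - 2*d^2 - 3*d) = (d - 1)/(d*(d + 1))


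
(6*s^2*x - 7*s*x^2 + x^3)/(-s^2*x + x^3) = (-6*s + x)/(s + x)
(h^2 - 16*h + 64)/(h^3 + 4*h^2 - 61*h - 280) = (h - 8)/(h^2 + 12*h + 35)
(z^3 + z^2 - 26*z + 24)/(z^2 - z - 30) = (-z^3 - z^2 + 26*z - 24)/(-z^2 + z + 30)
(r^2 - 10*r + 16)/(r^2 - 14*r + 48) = (r - 2)/(r - 6)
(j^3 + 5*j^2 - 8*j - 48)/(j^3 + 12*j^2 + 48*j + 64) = (j - 3)/(j + 4)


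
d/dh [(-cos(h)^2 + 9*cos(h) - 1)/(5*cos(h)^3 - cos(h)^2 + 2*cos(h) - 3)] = 16*(-5*cos(h)^4 + 90*cos(h)^3 - 22*cos(h)^2 - 4*cos(h) + 25)*sin(h)/(-23*cos(h) + 2*cos(2*h) - 5*cos(3*h) + 14)^2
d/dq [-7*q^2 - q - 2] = -14*q - 1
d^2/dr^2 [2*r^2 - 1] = 4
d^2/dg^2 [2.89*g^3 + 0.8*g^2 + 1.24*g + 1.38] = 17.34*g + 1.6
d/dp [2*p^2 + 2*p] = 4*p + 2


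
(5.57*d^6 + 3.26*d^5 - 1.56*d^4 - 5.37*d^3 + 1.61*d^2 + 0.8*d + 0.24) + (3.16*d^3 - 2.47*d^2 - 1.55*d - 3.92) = 5.57*d^6 + 3.26*d^5 - 1.56*d^4 - 2.21*d^3 - 0.86*d^2 - 0.75*d - 3.68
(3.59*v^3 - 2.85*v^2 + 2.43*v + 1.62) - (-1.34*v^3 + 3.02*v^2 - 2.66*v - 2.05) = 4.93*v^3 - 5.87*v^2 + 5.09*v + 3.67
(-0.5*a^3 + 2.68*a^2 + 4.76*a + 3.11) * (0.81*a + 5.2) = -0.405*a^4 - 0.4292*a^3 + 17.7916*a^2 + 27.2711*a + 16.172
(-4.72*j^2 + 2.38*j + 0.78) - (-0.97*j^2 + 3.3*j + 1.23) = -3.75*j^2 - 0.92*j - 0.45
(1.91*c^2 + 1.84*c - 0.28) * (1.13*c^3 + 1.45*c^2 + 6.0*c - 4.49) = 2.1583*c^5 + 4.8487*c^4 + 13.8116*c^3 + 2.0581*c^2 - 9.9416*c + 1.2572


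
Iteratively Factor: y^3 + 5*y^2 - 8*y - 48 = (y - 3)*(y^2 + 8*y + 16) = (y - 3)*(y + 4)*(y + 4)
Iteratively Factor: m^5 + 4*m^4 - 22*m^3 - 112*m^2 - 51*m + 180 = (m + 3)*(m^4 + m^3 - 25*m^2 - 37*m + 60) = (m - 5)*(m + 3)*(m^3 + 6*m^2 + 5*m - 12) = (m - 5)*(m + 3)*(m + 4)*(m^2 + 2*m - 3) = (m - 5)*(m - 1)*(m + 3)*(m + 4)*(m + 3)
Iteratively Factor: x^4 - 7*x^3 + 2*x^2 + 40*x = (x + 2)*(x^3 - 9*x^2 + 20*x) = x*(x + 2)*(x^2 - 9*x + 20) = x*(x - 4)*(x + 2)*(x - 5)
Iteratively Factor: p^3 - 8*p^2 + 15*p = (p)*(p^2 - 8*p + 15) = p*(p - 5)*(p - 3)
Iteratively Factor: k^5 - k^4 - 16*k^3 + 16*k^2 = (k + 4)*(k^4 - 5*k^3 + 4*k^2) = (k - 4)*(k + 4)*(k^3 - k^2) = (k - 4)*(k - 1)*(k + 4)*(k^2) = k*(k - 4)*(k - 1)*(k + 4)*(k)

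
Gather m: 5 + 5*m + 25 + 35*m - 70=40*m - 40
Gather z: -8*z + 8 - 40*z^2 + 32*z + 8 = -40*z^2 + 24*z + 16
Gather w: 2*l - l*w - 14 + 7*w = 2*l + w*(7 - l) - 14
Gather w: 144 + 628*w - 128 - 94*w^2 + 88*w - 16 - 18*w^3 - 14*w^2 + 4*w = -18*w^3 - 108*w^2 + 720*w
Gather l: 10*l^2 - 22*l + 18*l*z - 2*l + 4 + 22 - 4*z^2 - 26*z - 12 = 10*l^2 + l*(18*z - 24) - 4*z^2 - 26*z + 14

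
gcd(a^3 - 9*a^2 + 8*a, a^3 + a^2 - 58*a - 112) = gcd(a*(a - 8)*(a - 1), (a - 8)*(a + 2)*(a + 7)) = a - 8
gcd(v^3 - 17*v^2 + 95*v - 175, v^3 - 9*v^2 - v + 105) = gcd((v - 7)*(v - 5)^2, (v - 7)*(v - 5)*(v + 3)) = v^2 - 12*v + 35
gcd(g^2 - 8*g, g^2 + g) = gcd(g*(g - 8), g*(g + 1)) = g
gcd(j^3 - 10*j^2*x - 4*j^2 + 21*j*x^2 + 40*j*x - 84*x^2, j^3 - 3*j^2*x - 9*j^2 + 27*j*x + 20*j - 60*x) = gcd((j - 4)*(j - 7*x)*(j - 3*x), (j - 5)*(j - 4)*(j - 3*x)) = -j^2 + 3*j*x + 4*j - 12*x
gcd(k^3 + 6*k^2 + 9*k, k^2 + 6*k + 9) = k^2 + 6*k + 9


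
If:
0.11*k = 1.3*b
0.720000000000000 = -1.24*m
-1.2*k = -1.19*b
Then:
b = 0.00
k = 0.00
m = -0.58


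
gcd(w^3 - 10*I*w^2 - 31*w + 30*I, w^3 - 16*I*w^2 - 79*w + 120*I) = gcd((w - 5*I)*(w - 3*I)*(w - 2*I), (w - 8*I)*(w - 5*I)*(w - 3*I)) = w^2 - 8*I*w - 15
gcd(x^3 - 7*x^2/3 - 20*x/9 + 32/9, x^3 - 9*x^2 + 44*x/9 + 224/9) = x + 4/3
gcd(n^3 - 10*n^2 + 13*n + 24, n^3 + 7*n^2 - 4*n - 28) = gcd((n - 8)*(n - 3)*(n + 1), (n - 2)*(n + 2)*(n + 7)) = 1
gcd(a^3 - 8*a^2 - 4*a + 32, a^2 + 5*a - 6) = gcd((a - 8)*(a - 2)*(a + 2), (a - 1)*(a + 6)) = 1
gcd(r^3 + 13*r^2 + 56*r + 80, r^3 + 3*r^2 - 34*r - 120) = r^2 + 9*r + 20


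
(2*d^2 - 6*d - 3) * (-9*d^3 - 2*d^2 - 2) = -18*d^5 + 50*d^4 + 39*d^3 + 2*d^2 + 12*d + 6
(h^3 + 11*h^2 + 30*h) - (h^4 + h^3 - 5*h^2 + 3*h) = -h^4 + 16*h^2 + 27*h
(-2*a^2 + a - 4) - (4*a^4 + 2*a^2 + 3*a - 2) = -4*a^4 - 4*a^2 - 2*a - 2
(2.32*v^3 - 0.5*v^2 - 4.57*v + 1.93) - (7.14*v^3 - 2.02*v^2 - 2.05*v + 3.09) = -4.82*v^3 + 1.52*v^2 - 2.52*v - 1.16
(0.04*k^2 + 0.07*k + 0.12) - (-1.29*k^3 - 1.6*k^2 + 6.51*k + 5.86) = 1.29*k^3 + 1.64*k^2 - 6.44*k - 5.74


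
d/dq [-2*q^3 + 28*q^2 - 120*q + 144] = -6*q^2 + 56*q - 120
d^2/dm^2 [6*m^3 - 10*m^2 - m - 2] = 36*m - 20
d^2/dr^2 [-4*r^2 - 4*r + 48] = -8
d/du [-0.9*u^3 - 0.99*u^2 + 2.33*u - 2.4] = -2.7*u^2 - 1.98*u + 2.33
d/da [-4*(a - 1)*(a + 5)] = -8*a - 16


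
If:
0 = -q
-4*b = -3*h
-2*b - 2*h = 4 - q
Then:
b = -6/7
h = -8/7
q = 0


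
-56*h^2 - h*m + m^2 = (-8*h + m)*(7*h + m)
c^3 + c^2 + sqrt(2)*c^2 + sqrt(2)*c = c*(c + 1)*(c + sqrt(2))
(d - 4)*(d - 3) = d^2 - 7*d + 12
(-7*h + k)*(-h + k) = 7*h^2 - 8*h*k + k^2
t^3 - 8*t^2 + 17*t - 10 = (t - 5)*(t - 2)*(t - 1)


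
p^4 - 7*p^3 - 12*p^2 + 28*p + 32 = (p - 8)*(p - 2)*(p + 1)*(p + 2)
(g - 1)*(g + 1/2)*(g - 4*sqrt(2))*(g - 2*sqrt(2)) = g^4 - 6*sqrt(2)*g^3 - g^3/2 + 3*sqrt(2)*g^2 + 31*g^2/2 - 8*g + 3*sqrt(2)*g - 8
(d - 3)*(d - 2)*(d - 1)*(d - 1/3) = d^4 - 19*d^3/3 + 13*d^2 - 29*d/3 + 2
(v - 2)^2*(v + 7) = v^3 + 3*v^2 - 24*v + 28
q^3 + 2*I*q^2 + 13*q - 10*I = (q - 2*I)*(q - I)*(q + 5*I)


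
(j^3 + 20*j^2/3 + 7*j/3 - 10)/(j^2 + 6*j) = j + 2/3 - 5/(3*j)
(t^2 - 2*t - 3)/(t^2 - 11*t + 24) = (t + 1)/(t - 8)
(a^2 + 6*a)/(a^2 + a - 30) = a/(a - 5)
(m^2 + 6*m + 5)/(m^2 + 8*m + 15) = (m + 1)/(m + 3)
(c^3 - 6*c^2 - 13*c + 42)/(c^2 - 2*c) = c - 4 - 21/c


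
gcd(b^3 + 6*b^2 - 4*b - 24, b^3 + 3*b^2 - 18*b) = b + 6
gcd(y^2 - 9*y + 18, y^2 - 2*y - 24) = y - 6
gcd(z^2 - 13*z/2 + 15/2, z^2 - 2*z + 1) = 1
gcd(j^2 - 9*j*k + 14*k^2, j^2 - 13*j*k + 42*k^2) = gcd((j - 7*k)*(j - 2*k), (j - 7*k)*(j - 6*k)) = j - 7*k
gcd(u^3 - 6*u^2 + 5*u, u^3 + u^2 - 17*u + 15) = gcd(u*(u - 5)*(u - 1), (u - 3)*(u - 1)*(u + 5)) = u - 1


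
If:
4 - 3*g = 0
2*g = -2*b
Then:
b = -4/3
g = 4/3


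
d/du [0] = 0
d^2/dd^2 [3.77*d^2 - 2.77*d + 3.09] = 7.54000000000000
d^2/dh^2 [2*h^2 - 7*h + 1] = 4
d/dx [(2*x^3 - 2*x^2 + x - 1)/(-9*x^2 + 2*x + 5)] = (-18*x^4 + 8*x^3 + 35*x^2 - 38*x + 7)/(81*x^4 - 36*x^3 - 86*x^2 + 20*x + 25)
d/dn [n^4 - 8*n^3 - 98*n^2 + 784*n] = 4*n^3 - 24*n^2 - 196*n + 784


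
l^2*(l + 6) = l^3 + 6*l^2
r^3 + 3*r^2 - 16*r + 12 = (r - 2)*(r - 1)*(r + 6)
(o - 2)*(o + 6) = o^2 + 4*o - 12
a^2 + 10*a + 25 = (a + 5)^2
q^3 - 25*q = q*(q - 5)*(q + 5)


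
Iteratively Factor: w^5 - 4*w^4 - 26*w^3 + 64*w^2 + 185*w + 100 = (w + 1)*(w^4 - 5*w^3 - 21*w^2 + 85*w + 100) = (w - 5)*(w + 1)*(w^3 - 21*w - 20) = (w - 5)*(w + 1)*(w + 4)*(w^2 - 4*w - 5) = (w - 5)*(w + 1)^2*(w + 4)*(w - 5)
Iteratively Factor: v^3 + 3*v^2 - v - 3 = (v + 1)*(v^2 + 2*v - 3) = (v - 1)*(v + 1)*(v + 3)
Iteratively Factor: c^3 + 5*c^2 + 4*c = (c + 1)*(c^2 + 4*c) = c*(c + 1)*(c + 4)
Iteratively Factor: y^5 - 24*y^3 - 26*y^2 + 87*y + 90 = (y + 3)*(y^4 - 3*y^3 - 15*y^2 + 19*y + 30) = (y + 3)^2*(y^3 - 6*y^2 + 3*y + 10) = (y - 5)*(y + 3)^2*(y^2 - y - 2) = (y - 5)*(y - 2)*(y + 3)^2*(y + 1)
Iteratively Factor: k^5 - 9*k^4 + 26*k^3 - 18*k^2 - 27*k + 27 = (k - 3)*(k^4 - 6*k^3 + 8*k^2 + 6*k - 9) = (k - 3)^2*(k^3 - 3*k^2 - k + 3) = (k - 3)^2*(k + 1)*(k^2 - 4*k + 3) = (k - 3)^2*(k - 1)*(k + 1)*(k - 3)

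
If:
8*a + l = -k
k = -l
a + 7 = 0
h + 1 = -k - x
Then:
No Solution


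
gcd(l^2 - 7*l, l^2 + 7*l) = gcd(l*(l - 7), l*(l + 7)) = l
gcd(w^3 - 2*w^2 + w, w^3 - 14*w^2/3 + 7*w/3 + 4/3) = w - 1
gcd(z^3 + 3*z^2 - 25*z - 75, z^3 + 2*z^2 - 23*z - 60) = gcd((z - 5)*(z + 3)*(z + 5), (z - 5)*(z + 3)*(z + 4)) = z^2 - 2*z - 15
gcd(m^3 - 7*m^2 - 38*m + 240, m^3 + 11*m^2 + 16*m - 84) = m + 6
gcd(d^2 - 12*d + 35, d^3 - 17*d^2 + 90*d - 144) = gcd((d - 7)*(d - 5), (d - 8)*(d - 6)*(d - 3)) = 1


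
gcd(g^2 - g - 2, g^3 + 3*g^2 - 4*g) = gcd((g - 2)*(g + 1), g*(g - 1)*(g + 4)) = 1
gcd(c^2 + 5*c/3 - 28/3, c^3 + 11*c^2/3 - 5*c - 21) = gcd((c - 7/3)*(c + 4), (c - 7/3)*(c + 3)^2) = c - 7/3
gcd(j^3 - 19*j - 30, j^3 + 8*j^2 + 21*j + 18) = j^2 + 5*j + 6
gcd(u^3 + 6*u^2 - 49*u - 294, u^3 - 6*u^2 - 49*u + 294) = u^2 - 49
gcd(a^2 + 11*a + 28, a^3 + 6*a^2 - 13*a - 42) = a + 7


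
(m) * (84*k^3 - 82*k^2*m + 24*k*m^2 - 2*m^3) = 84*k^3*m - 82*k^2*m^2 + 24*k*m^3 - 2*m^4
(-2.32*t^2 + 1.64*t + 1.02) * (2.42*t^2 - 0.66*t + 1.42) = -5.6144*t^4 + 5.5*t^3 - 1.9084*t^2 + 1.6556*t + 1.4484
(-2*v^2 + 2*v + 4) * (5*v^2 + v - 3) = -10*v^4 + 8*v^3 + 28*v^2 - 2*v - 12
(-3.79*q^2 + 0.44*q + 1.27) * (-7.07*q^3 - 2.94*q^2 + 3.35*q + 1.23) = 26.7953*q^5 + 8.0318*q^4 - 22.969*q^3 - 6.9215*q^2 + 4.7957*q + 1.5621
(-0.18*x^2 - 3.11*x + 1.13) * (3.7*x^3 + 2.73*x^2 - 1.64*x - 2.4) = -0.666*x^5 - 11.9984*x^4 - 4.0141*x^3 + 8.6173*x^2 + 5.6108*x - 2.712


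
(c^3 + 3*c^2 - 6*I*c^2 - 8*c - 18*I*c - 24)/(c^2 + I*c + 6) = (c^2 + c*(3 - 4*I) - 12*I)/(c + 3*I)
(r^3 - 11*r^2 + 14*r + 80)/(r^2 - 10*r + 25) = (r^2 - 6*r - 16)/(r - 5)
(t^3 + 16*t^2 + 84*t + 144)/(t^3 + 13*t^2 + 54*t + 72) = (t + 6)/(t + 3)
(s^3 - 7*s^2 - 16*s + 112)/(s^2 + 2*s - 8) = (s^2 - 11*s + 28)/(s - 2)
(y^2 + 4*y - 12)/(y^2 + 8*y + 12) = (y - 2)/(y + 2)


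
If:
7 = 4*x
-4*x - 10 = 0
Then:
No Solution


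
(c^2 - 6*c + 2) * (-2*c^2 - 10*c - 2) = -2*c^4 + 2*c^3 + 54*c^2 - 8*c - 4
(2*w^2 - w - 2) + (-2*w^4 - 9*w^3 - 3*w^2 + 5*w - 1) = -2*w^4 - 9*w^3 - w^2 + 4*w - 3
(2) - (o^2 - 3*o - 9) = -o^2 + 3*o + 11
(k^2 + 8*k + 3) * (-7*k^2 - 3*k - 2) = -7*k^4 - 59*k^3 - 47*k^2 - 25*k - 6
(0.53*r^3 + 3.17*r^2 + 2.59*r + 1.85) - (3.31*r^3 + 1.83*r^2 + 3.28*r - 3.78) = -2.78*r^3 + 1.34*r^2 - 0.69*r + 5.63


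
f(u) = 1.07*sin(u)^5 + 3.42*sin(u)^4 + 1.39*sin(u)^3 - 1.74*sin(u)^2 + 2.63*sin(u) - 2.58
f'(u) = 5.35*sin(u)^4*cos(u) + 13.68*sin(u)^3*cos(u) + 4.17*sin(u)^2*cos(u) - 3.48*sin(u)*cos(u) + 2.63*cos(u)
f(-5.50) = -0.07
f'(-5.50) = 5.94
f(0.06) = -2.43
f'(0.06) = 2.43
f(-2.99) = -3.02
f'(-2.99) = -3.17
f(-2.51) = -4.69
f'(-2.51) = -3.21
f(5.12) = -5.80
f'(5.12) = 1.01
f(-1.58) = -5.99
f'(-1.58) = -0.02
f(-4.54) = 3.87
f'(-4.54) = -3.67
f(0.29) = -1.91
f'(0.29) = 2.23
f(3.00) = -2.24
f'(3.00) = -2.24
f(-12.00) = -1.12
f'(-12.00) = 3.81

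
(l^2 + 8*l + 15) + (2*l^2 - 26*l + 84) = 3*l^2 - 18*l + 99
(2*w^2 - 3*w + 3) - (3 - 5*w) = 2*w^2 + 2*w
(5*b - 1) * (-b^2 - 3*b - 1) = -5*b^3 - 14*b^2 - 2*b + 1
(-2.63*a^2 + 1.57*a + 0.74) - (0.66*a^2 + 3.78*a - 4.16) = -3.29*a^2 - 2.21*a + 4.9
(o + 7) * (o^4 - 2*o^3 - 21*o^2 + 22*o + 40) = o^5 + 5*o^4 - 35*o^3 - 125*o^2 + 194*o + 280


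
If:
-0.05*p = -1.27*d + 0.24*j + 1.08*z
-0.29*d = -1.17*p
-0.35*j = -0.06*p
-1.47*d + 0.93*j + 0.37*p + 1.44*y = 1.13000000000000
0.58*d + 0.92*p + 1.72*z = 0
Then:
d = 0.00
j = 0.00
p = 0.00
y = 0.78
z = 0.00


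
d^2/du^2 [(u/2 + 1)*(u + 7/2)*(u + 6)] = 3*u + 23/2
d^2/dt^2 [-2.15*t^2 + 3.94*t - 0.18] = -4.30000000000000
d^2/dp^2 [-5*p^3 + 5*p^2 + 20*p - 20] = 10 - 30*p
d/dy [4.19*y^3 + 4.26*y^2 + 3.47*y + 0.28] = 12.57*y^2 + 8.52*y + 3.47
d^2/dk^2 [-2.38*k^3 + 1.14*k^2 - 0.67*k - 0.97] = 2.28 - 14.28*k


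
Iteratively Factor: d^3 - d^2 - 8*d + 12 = (d - 2)*(d^2 + d - 6) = (d - 2)^2*(d + 3)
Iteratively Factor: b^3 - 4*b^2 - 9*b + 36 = (b - 3)*(b^2 - b - 12) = (b - 3)*(b + 3)*(b - 4)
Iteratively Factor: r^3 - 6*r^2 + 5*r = (r - 1)*(r^2 - 5*r) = r*(r - 1)*(r - 5)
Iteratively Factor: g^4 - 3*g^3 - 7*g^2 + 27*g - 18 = (g - 3)*(g^3 - 7*g + 6) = (g - 3)*(g + 3)*(g^2 - 3*g + 2) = (g - 3)*(g - 2)*(g + 3)*(g - 1)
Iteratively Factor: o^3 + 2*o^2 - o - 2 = (o - 1)*(o^2 + 3*o + 2) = (o - 1)*(o + 1)*(o + 2)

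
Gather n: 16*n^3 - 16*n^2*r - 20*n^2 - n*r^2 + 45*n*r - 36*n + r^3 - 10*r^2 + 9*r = 16*n^3 + n^2*(-16*r - 20) + n*(-r^2 + 45*r - 36) + r^3 - 10*r^2 + 9*r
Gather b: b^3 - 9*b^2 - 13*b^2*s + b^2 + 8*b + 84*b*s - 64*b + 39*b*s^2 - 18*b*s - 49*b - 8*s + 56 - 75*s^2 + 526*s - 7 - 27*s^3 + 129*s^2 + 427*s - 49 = b^3 + b^2*(-13*s - 8) + b*(39*s^2 + 66*s - 105) - 27*s^3 + 54*s^2 + 945*s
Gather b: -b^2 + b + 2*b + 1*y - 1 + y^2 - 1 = -b^2 + 3*b + y^2 + y - 2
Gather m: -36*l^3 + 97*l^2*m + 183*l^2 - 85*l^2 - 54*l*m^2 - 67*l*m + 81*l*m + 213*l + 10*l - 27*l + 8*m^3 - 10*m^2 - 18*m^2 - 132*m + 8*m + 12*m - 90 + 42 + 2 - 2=-36*l^3 + 98*l^2 + 196*l + 8*m^3 + m^2*(-54*l - 28) + m*(97*l^2 + 14*l - 112) - 48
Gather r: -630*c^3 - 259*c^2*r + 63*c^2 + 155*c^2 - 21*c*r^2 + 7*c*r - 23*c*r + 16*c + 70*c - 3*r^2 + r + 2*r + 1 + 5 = -630*c^3 + 218*c^2 + 86*c + r^2*(-21*c - 3) + r*(-259*c^2 - 16*c + 3) + 6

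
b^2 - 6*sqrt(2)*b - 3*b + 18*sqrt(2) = (b - 3)*(b - 6*sqrt(2))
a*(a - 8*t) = a^2 - 8*a*t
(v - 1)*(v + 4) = v^2 + 3*v - 4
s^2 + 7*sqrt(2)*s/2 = s*(s + 7*sqrt(2)/2)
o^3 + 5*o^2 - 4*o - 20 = (o - 2)*(o + 2)*(o + 5)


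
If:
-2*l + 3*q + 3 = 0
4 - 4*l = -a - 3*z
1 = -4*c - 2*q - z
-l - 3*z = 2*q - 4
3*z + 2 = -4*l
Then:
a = -202/5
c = 5/12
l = -24/5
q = -21/5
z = 86/15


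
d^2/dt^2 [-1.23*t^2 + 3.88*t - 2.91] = -2.46000000000000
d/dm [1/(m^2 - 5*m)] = (5 - 2*m)/(m^2*(m - 5)^2)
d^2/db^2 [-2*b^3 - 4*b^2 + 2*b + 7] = -12*b - 8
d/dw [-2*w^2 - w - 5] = -4*w - 1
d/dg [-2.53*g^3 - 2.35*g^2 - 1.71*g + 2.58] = -7.59*g^2 - 4.7*g - 1.71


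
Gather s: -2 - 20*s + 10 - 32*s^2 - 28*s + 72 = -32*s^2 - 48*s + 80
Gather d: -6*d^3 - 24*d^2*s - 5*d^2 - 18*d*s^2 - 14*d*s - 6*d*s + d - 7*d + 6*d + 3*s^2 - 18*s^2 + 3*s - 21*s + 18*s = -6*d^3 + d^2*(-24*s - 5) + d*(-18*s^2 - 20*s) - 15*s^2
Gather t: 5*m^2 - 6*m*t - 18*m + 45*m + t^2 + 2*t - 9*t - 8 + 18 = 5*m^2 + 27*m + t^2 + t*(-6*m - 7) + 10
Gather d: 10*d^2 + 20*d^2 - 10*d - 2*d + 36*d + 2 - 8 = 30*d^2 + 24*d - 6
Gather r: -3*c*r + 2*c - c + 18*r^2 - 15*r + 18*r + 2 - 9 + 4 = c + 18*r^2 + r*(3 - 3*c) - 3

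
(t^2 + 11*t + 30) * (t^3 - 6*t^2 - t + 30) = t^5 + 5*t^4 - 37*t^3 - 161*t^2 + 300*t + 900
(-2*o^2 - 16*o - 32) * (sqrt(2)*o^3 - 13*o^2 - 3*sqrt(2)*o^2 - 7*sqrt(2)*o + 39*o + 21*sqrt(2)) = -2*sqrt(2)*o^5 - 10*sqrt(2)*o^4 + 26*o^4 + 30*sqrt(2)*o^3 + 130*o^3 - 208*o^2 + 166*sqrt(2)*o^2 - 1248*o - 112*sqrt(2)*o - 672*sqrt(2)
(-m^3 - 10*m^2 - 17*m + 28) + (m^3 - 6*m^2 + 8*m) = -16*m^2 - 9*m + 28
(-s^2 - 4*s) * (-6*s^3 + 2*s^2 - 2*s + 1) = 6*s^5 + 22*s^4 - 6*s^3 + 7*s^2 - 4*s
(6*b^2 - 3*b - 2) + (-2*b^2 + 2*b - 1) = 4*b^2 - b - 3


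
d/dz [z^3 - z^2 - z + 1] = 3*z^2 - 2*z - 1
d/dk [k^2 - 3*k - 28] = 2*k - 3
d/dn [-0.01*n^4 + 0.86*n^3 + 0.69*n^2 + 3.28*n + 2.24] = -0.04*n^3 + 2.58*n^2 + 1.38*n + 3.28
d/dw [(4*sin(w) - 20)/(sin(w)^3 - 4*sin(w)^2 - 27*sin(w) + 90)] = 4*(-2*sin(w)^3 + 19*sin(w)^2 - 40*sin(w) - 45)*cos(w)/(sin(w)^3 - 4*sin(w)^2 - 27*sin(w) + 90)^2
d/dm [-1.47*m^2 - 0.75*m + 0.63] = -2.94*m - 0.75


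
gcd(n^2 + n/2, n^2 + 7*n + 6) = 1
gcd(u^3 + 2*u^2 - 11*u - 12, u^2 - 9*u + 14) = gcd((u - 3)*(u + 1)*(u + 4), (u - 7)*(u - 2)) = 1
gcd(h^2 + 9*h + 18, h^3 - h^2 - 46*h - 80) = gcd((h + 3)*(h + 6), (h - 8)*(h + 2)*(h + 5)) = 1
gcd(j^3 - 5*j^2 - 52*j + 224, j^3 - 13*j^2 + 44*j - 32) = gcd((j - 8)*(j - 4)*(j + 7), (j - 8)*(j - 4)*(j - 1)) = j^2 - 12*j + 32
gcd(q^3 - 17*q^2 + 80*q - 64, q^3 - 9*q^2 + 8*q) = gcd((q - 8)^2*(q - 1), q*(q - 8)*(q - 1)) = q^2 - 9*q + 8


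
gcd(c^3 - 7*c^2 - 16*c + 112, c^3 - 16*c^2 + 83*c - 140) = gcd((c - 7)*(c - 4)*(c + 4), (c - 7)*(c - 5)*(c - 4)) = c^2 - 11*c + 28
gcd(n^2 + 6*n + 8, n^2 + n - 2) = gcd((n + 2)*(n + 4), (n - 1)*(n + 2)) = n + 2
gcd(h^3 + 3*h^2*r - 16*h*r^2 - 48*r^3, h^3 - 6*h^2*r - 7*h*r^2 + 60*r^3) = -h^2 + h*r + 12*r^2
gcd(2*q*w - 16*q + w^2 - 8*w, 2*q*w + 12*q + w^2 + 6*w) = 2*q + w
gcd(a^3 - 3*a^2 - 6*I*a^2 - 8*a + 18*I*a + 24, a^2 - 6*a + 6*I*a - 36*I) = 1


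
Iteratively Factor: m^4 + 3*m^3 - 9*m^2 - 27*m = (m + 3)*(m^3 - 9*m) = (m - 3)*(m + 3)*(m^2 + 3*m) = m*(m - 3)*(m + 3)*(m + 3)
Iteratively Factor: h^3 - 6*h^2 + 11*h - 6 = (h - 3)*(h^2 - 3*h + 2) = (h - 3)*(h - 1)*(h - 2)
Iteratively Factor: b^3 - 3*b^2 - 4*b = (b)*(b^2 - 3*b - 4) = b*(b - 4)*(b + 1)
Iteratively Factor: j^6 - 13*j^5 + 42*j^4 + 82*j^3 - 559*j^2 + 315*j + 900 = (j + 3)*(j^5 - 16*j^4 + 90*j^3 - 188*j^2 + 5*j + 300) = (j - 5)*(j + 3)*(j^4 - 11*j^3 + 35*j^2 - 13*j - 60) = (j - 5)^2*(j + 3)*(j^3 - 6*j^2 + 5*j + 12) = (j - 5)^2*(j + 1)*(j + 3)*(j^2 - 7*j + 12) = (j - 5)^2*(j - 3)*(j + 1)*(j + 3)*(j - 4)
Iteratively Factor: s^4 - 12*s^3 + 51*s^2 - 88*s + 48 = (s - 4)*(s^3 - 8*s^2 + 19*s - 12) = (s - 4)*(s - 1)*(s^2 - 7*s + 12) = (s - 4)*(s - 3)*(s - 1)*(s - 4)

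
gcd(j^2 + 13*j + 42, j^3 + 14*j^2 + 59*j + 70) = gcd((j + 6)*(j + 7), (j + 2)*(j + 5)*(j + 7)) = j + 7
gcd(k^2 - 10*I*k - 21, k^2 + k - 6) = 1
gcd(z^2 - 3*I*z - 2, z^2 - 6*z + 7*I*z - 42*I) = 1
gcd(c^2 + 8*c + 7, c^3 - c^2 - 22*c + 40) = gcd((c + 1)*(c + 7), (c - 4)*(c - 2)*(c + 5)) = 1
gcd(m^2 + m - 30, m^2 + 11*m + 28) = 1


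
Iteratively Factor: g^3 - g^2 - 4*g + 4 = (g - 2)*(g^2 + g - 2) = (g - 2)*(g + 2)*(g - 1)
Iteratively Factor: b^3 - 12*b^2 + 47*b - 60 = (b - 4)*(b^2 - 8*b + 15) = (b - 5)*(b - 4)*(b - 3)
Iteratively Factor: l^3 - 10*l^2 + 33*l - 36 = (l - 3)*(l^2 - 7*l + 12) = (l - 3)^2*(l - 4)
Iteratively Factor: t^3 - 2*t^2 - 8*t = (t - 4)*(t^2 + 2*t) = (t - 4)*(t + 2)*(t)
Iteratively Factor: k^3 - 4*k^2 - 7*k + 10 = (k - 1)*(k^2 - 3*k - 10) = (k - 5)*(k - 1)*(k + 2)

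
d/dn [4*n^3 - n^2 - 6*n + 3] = 12*n^2 - 2*n - 6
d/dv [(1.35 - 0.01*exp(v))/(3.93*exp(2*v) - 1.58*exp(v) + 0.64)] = (0.0393*exp(2*v) - 10.611*exp(v) + 2.1266)*exp(v)/(15.4449*exp(4*v) - 12.4188*exp(3*v) + 7.5268*exp(2*v) - 2.0224*exp(v) + 0.4096)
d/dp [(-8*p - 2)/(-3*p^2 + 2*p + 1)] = 4*(-6*p^2 - 3*p - 1)/(9*p^4 - 12*p^3 - 2*p^2 + 4*p + 1)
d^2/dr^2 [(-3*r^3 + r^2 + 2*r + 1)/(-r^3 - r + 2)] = 2*(-r^6 - 15*r^5 + 33*r^4 - 9*r^3 - 45*r^2 + 30*r - 9)/(r^9 + 3*r^7 - 6*r^6 + 3*r^5 - 12*r^4 + 13*r^3 - 6*r^2 + 12*r - 8)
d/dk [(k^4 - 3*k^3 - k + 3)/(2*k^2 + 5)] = (4*k^5 - 6*k^4 + 20*k^3 - 43*k^2 - 12*k - 5)/(4*k^4 + 20*k^2 + 25)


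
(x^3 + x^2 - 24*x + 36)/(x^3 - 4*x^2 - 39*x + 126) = (x - 2)/(x - 7)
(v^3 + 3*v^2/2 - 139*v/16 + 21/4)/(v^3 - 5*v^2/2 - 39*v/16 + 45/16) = (4*v^2 + 9*v - 28)/(4*v^2 - 7*v - 15)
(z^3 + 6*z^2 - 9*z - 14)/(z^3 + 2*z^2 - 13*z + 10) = (z^2 + 8*z + 7)/(z^2 + 4*z - 5)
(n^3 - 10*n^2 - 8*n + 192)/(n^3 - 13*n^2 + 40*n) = (n^2 - 2*n - 24)/(n*(n - 5))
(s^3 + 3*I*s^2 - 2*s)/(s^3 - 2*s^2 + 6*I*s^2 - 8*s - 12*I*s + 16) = s*(s + I)/(s^2 + 2*s*(-1 + 2*I) - 8*I)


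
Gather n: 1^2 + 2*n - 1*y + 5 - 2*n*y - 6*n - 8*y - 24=n*(-2*y - 4) - 9*y - 18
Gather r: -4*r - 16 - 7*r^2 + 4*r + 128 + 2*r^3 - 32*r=2*r^3 - 7*r^2 - 32*r + 112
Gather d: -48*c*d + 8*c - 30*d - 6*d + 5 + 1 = 8*c + d*(-48*c - 36) + 6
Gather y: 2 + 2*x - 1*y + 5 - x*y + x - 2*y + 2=3*x + y*(-x - 3) + 9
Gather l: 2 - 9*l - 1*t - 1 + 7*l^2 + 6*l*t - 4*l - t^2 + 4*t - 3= 7*l^2 + l*(6*t - 13) - t^2 + 3*t - 2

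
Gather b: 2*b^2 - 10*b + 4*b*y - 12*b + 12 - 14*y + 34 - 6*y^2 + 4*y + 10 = 2*b^2 + b*(4*y - 22) - 6*y^2 - 10*y + 56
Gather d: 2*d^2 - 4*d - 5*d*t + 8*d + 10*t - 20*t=2*d^2 + d*(4 - 5*t) - 10*t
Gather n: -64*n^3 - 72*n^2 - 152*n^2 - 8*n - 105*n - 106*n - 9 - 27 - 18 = -64*n^3 - 224*n^2 - 219*n - 54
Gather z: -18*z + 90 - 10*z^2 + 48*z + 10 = -10*z^2 + 30*z + 100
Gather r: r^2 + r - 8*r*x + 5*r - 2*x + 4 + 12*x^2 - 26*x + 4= r^2 + r*(6 - 8*x) + 12*x^2 - 28*x + 8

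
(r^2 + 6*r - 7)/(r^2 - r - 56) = (r - 1)/(r - 8)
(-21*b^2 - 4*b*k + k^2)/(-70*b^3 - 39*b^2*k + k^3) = (3*b + k)/(10*b^2 + 7*b*k + k^2)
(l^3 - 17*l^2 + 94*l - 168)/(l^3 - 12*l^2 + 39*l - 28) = (l - 6)/(l - 1)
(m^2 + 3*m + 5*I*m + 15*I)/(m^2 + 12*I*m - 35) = (m + 3)/(m + 7*I)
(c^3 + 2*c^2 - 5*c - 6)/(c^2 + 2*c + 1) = (c^2 + c - 6)/(c + 1)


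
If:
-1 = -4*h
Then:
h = 1/4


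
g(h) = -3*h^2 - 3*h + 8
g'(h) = -6*h - 3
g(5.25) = -90.44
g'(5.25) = -34.50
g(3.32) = -35.03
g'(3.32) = -22.92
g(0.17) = 7.40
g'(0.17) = -4.02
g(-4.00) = -28.00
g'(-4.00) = 21.00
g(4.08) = -54.18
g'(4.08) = -27.48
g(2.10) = -11.53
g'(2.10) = -15.60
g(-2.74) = -6.30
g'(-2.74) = 13.44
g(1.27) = -0.65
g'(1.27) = -10.62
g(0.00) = 8.00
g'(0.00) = -3.00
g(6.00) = -118.00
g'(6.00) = -39.00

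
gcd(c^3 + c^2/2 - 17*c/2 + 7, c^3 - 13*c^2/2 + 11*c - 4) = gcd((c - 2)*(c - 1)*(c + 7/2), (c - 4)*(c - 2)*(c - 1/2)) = c - 2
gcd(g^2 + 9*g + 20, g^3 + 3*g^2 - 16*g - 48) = g + 4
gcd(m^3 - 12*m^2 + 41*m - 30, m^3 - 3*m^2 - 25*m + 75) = m - 5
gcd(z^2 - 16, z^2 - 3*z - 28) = z + 4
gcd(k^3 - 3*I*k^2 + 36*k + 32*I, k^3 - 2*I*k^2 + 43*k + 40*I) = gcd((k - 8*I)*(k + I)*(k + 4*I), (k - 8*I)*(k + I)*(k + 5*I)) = k^2 - 7*I*k + 8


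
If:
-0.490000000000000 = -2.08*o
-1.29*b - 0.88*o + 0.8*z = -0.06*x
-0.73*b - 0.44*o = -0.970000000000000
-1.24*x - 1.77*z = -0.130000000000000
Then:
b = 1.19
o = 0.24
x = -3.36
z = 2.42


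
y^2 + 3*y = y*(y + 3)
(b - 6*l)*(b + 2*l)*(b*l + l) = b^3*l - 4*b^2*l^2 + b^2*l - 12*b*l^3 - 4*b*l^2 - 12*l^3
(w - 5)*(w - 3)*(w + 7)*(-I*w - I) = -I*w^4 + 42*I*w^2 - 64*I*w - 105*I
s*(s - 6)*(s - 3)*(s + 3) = s^4 - 6*s^3 - 9*s^2 + 54*s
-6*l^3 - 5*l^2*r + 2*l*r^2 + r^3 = (-2*l + r)*(l + r)*(3*l + r)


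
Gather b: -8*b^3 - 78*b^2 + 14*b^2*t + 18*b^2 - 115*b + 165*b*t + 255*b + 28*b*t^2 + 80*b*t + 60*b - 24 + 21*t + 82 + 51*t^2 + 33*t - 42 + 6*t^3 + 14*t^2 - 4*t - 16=-8*b^3 + b^2*(14*t - 60) + b*(28*t^2 + 245*t + 200) + 6*t^3 + 65*t^2 + 50*t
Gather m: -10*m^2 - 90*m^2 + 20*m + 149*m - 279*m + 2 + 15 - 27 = -100*m^2 - 110*m - 10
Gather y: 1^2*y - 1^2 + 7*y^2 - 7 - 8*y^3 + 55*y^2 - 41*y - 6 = -8*y^3 + 62*y^2 - 40*y - 14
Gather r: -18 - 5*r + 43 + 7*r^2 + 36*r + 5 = 7*r^2 + 31*r + 30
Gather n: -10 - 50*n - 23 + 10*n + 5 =-40*n - 28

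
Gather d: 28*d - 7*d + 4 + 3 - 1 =21*d + 6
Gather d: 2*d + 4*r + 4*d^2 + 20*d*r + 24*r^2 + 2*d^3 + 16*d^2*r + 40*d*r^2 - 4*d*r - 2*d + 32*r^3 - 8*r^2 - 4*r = 2*d^3 + d^2*(16*r + 4) + d*(40*r^2 + 16*r) + 32*r^3 + 16*r^2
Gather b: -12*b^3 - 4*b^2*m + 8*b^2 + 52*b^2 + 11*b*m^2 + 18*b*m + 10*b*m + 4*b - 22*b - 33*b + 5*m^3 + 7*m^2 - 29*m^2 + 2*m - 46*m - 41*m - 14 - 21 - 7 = -12*b^3 + b^2*(60 - 4*m) + b*(11*m^2 + 28*m - 51) + 5*m^3 - 22*m^2 - 85*m - 42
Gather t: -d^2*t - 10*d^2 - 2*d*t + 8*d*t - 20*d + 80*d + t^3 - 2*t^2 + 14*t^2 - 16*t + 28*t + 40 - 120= -10*d^2 + 60*d + t^3 + 12*t^2 + t*(-d^2 + 6*d + 12) - 80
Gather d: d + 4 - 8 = d - 4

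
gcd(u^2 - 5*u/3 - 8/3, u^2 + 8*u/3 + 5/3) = u + 1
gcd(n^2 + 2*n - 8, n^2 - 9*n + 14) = n - 2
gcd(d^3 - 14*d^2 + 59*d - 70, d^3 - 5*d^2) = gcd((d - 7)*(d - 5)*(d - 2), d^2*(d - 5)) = d - 5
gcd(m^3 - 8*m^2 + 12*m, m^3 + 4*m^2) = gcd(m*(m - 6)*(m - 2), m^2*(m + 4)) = m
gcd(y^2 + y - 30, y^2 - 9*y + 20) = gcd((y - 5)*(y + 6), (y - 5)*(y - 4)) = y - 5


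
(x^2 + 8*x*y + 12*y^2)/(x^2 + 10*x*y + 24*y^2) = (x + 2*y)/(x + 4*y)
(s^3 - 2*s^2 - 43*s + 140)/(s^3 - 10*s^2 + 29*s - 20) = (s + 7)/(s - 1)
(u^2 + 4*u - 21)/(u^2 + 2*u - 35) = (u - 3)/(u - 5)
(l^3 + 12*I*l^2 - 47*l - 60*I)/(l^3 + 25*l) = (l^2 + 7*I*l - 12)/(l*(l - 5*I))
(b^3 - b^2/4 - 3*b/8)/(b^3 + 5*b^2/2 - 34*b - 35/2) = b*(4*b - 3)/(4*(b^2 + 2*b - 35))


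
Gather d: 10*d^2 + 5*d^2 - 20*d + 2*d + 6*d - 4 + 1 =15*d^2 - 12*d - 3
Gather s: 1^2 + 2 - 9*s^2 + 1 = 4 - 9*s^2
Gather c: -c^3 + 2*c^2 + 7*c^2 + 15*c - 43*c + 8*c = -c^3 + 9*c^2 - 20*c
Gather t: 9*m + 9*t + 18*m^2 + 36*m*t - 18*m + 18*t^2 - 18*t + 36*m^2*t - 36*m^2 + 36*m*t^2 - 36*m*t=-18*m^2 - 9*m + t^2*(36*m + 18) + t*(36*m^2 - 9)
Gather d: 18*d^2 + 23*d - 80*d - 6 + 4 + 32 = 18*d^2 - 57*d + 30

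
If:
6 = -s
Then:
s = -6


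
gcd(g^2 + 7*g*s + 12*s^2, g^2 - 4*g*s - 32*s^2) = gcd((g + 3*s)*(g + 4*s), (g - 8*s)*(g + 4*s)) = g + 4*s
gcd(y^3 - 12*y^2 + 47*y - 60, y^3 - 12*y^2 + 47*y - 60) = y^3 - 12*y^2 + 47*y - 60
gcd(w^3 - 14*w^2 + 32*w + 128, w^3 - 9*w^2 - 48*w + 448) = w^2 - 16*w + 64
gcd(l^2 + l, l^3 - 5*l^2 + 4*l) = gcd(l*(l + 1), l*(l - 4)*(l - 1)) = l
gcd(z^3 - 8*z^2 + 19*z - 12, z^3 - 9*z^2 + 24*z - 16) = z^2 - 5*z + 4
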